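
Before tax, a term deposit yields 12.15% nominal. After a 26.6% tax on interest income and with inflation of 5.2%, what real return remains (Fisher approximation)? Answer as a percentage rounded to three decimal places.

3.718%

After-tax nominal return = 12.15% × (1 − 0.266) = 8.9181%.
r ≈ 8.9181% − 5.2% → 3.718%.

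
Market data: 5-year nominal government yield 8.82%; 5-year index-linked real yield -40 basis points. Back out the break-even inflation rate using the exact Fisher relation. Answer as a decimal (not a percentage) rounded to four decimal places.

(1 + π) = (1 + i)/(1 + r) = 1.08820 / 0.99600 = 1.092570
Break-even inflation = 1.092570 − 1 → 0.0926.

0.0926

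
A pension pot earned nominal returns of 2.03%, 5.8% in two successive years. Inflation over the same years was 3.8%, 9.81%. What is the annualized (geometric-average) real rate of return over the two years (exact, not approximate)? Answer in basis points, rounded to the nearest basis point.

Compound the nominal returns: 1.0203 × 1.0580 = 1.07947740.
Compound inflation: 1.0380 × 1.0981 = 1.13982780.
Deflate: 1.07947740 / 1.13982780 = 0.94705305.
Annualized real rate = 0.94705305^(1/2) − 1 = -2.6833% → -268 basis points.

-268 basis points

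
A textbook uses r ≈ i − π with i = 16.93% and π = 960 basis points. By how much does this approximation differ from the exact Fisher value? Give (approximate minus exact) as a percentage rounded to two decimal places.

0.64%

Approximate: r ≈ 16.930% − 9.600% = 7.3300%
Exact: (1 + 0.1693)/(1 + 0.0960) − 1 = 6.6880%
Error = 7.3300% − 6.6880% = 0.6420% → 0.64%.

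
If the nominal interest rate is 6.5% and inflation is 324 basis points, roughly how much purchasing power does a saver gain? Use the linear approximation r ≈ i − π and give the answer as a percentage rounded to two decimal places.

r ≈ i − π = 6.5% − 3.24% = 3.26%.

3.26%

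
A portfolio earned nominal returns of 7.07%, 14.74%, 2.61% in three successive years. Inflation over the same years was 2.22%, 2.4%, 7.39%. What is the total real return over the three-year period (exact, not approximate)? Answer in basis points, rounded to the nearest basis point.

Compound the nominal returns: 1.0707 × 1.1474 × 1.0261 = 1.260586.
Compound inflation: 1.0222 × 1.0240 × 1.0739 = 1.124086.
Deflate: 1.260586 / 1.124086 = 1.121431.
Total real return = 1.121431 − 1 → 1214 basis points.

1214 basis points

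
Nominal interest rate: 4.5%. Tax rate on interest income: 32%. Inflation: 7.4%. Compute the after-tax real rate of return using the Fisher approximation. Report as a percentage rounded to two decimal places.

After-tax nominal return = 4.5% × (1 − 0.32) = 3.0600%.
r ≈ 3.0600% − 7.4% → -4.34%.

-4.34%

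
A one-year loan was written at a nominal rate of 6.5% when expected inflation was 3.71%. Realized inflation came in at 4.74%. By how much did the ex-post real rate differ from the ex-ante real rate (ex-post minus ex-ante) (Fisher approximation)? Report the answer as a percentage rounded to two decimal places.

-1.03%

Ex-ante: 6.5% − 3.71% = 2.790%
Ex-post: 6.5% − 4.74% = 1.760%
Difference (ex-post − ex-ante) = -1.0300% → -1.03%.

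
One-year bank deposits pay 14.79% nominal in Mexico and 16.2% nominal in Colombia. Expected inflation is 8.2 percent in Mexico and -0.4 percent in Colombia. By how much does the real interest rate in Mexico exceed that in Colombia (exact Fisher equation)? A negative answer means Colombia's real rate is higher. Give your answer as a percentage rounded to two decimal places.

Mexico: (1 + 0.1479)/(1 + 0.0820) − 1 = 6.0906%
Colombia: (1 + 0.1620)/(1 − 0.0040) − 1 = 16.6667%
Differential = 6.0906% − 16.6667% = -10.5761% → -10.58%.

-10.58%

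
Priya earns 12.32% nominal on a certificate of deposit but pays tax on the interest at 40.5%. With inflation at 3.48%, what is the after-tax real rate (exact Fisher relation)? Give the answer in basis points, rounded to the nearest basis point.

372 basis points

After-tax nominal return = 12.32% × (1 − 0.405) = 7.3304%.
1 + r = 1.073304 / 1.03480 = 1.037209
After-tax real rate = 1.037209 − 1 → 372 basis points.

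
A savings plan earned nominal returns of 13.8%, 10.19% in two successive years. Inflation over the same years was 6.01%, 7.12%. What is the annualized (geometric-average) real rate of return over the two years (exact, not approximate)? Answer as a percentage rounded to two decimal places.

5.08%

Compound the nominal returns: 1.1380 × 1.1019 = 1.25396220.
Compound inflation: 1.0601 × 1.0712 = 1.13557912.
Deflate: 1.25396220 / 1.13557912 = 1.10424908.
Annualized real rate = 1.10424908^(1/2) − 1 = 5.0833% → 5.08%.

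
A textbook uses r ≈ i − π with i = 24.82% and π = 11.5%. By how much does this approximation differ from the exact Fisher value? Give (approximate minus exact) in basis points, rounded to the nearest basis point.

Approximate: r ≈ 24.820% − 11.500% = 13.3200%
Exact: (1 + 0.2482)/(1 + 0.1150) − 1 = 11.9462%
Error = 13.3200% − 11.9462% = 1.3738% → 137 basis points.

137 basis points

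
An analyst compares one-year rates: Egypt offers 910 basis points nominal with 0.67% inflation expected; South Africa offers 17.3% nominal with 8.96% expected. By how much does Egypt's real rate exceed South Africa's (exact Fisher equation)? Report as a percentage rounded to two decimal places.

Egypt: (1 + 0.0910)/(1 + 0.0067) − 1 = 8.3739%
South Africa: (1 + 0.1730)/(1 + 0.0896) − 1 = 7.6542%
Differential = 8.3739% − 7.6542% = 0.7197% → 0.72%.

0.72%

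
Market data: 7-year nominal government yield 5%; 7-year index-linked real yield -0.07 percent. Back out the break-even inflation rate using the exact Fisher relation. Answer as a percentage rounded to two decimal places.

(1 + π) = (1 + i)/(1 + r) = 1.05000 / 0.99930 = 1.050736
Break-even inflation = 1.050736 − 1 → 5.07%.

5.07%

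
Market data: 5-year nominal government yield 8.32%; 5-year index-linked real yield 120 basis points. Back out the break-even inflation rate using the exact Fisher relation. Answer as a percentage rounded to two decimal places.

(1 + π) = (1 + i)/(1 + r) = 1.08320 / 1.01200 = 1.070356
Break-even inflation = 1.070356 − 1 → 7.04%.

7.04%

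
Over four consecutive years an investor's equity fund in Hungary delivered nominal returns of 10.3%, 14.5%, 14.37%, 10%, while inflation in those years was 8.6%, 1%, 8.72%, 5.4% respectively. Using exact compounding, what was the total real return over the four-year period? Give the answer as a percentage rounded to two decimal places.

26.41%

Compound the nominal returns: 1.1030 × 1.1450 × 1.1437 × 1.1000 = 1.588861.
Compound inflation: 1.0860 × 1.0100 × 1.0872 × 1.0540 = 1.256902.
Deflate: 1.588861 / 1.256902 = 1.264109.
Total real return = 1.264109 − 1 → 26.41%.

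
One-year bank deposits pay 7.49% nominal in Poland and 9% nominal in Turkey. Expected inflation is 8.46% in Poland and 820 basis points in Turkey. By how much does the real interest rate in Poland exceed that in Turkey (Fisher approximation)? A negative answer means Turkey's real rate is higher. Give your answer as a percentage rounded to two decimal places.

Poland: 7.49% − 8.46% = -0.970%
Turkey: 9% − 8.2% = 0.800%
Differential = -1.770% → -1.77%.

-1.77%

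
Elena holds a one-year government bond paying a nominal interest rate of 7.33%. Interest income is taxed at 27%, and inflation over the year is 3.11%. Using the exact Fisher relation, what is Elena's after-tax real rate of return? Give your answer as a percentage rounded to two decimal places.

After-tax nominal return = 7.33% × (1 − 0.27) = 5.3509%.
1 + r = 1.053509 / 1.03110 = 1.021733
After-tax real rate = 1.021733 − 1 → 2.17%.

2.17%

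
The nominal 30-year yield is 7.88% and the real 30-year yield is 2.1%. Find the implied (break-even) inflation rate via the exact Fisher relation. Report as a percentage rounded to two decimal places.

(1 + π) = (1 + i)/(1 + r) = 1.07880 / 1.02100 = 1.056611
Break-even inflation = 1.056611 − 1 → 5.66%.

5.66%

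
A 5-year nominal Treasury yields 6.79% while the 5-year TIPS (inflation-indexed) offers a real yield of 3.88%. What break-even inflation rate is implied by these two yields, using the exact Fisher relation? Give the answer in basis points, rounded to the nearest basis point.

(1 + π) = (1 + i)/(1 + r) = 1.06790 / 1.03880 = 1.028013
Break-even inflation = 1.028013 − 1 → 280 basis points.

280 basis points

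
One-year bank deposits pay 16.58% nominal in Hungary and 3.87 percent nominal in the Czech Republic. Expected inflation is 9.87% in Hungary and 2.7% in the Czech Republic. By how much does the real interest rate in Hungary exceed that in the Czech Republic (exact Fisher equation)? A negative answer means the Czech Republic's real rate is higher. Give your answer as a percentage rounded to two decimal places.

Hungary: (1 + 0.1658)/(1 + 0.0987) − 1 = 6.1072%
The Czech Republic: (1 + 0.0387)/(1 + 0.0270) − 1 = 1.1392%
Differential = 6.1072% − 1.1392% = 4.9680% → 4.97%.

4.97%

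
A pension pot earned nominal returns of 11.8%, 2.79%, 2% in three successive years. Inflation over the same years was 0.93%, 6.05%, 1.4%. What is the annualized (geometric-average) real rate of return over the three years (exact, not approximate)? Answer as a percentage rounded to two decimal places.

Nominal growth factor = 1.1180 × 1.0279 × 1.0200 = 1.17217604
Price-level growth factor = 1.0093 × 1.0605 × 1.0140 = 1.08534773
Real growth factor = 1.17217604 / 1.08534773 = 1.08000046
Annualized real rate = 1.08000046^(1/3) − 1 = 2.5986% → 2.60%.

2.60%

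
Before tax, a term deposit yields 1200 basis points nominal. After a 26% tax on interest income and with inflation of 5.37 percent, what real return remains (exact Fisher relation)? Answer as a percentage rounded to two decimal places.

After-tax nominal return = 12% × (1 − 0.26) = 8.8800%.
1 + r = 1.08880 / 1.05370 = 1.033311
After-tax real rate = 1.033311 − 1 → 3.33%.

3.33%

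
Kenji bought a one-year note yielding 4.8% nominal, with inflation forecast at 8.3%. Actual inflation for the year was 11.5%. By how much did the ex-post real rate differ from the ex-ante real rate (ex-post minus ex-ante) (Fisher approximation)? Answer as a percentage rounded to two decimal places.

-3.20%

Ex-ante: 4.8% − 8.3% = -3.500%
Ex-post: 4.8% − 11.5% = -6.700%
Difference (ex-post − ex-ante) = -3.2000% → -3.20%.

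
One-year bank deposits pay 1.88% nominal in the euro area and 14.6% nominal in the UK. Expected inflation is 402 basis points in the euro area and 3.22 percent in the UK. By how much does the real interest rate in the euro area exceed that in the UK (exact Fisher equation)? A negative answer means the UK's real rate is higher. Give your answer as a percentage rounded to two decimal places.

-13.08%

The euro area: (1 + 0.0188)/(1 + 0.0402) − 1 = -2.0573%
The UK: (1 + 0.1460)/(1 + 0.0322) − 1 = 11.0250%
Differential = -2.0573% − 11.0250% = -13.0823% → -13.08%.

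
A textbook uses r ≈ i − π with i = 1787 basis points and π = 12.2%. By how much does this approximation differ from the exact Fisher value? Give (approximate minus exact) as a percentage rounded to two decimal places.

0.62%

Approximate: r ≈ 17.870% − 12.200% = 5.6700%
Exact: (1 + 0.1787)/(1 + 0.1220) − 1 = 5.0535%
Error = 5.6700% − 5.0535% = 0.6165% → 0.62%.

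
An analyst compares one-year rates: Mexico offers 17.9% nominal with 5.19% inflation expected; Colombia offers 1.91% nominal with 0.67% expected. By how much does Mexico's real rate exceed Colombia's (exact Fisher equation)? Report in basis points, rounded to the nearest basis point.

Mexico: (1 + 0.1790)/(1 + 0.0519) − 1 = 12.0829%
Colombia: (1 + 0.0191)/(1 + 0.0067) − 1 = 1.2317%
Differential = 12.0829% − 1.2317% = 10.8512% → 1085 basis points.

1085 basis points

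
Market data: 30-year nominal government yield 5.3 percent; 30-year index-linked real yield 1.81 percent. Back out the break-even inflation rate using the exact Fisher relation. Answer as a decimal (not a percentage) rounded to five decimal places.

0.03428

(1 + π) = (1 + i)/(1 + r) = 1.05300 / 1.01810 = 1.034280
Break-even inflation = 1.034280 − 1 → 0.03428.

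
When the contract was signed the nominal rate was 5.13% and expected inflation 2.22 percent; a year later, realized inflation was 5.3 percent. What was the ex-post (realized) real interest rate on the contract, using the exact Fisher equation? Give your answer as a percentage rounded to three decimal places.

Ex-post: (1 + 0.0513)/(1 + 0.0530) − 1 = -0.1614%
So the realized real rate is -0.161%.

-0.161%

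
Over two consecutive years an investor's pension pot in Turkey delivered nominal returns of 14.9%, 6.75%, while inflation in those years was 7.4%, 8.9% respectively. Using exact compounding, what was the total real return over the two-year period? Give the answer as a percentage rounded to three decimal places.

Nominal growth factor = 1.1490 × 1.0675 = 1.226558
Price-level growth factor = 1.0740 × 1.0890 = 1.169586
Real growth factor = 1.226558 / 1.169586 = 1.048711
Total real return = 1.048711 − 1 → 4.871%.

4.871%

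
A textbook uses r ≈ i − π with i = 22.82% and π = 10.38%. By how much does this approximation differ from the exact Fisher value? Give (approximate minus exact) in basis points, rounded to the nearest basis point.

117 basis points

Approximate: r ≈ 22.820% − 10.380% = 12.4400%
Exact: (1 + 0.2282)/(1 + 0.1038) − 1 = 11.2702%
Error = 12.4400% − 11.2702% = 1.1698% → 117 basis points.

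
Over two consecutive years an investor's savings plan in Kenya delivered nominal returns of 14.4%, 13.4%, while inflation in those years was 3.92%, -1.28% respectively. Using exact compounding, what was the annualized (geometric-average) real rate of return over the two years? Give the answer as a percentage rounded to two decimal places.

12.45%

Nominal growth factor = 1.1440 × 1.1340 = 1.29729600
Price-level growth factor = 1.0392 × 0.9872 = 1.02589824
Real growth factor = 1.29729600 / 1.02589824 = 1.26454647
Annualized real rate = 1.26454647^(1/2) − 1 = 12.4521% → 12.45%.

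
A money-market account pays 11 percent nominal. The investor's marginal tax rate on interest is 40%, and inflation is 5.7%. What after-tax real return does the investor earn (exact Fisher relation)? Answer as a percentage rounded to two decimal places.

0.85%

After-tax nominal return = 11% × (1 − 0.4) = 6.6000%.
1 + r = 1.06600 / 1.05700 = 1.008515
After-tax real rate = 1.008515 − 1 → 0.85%.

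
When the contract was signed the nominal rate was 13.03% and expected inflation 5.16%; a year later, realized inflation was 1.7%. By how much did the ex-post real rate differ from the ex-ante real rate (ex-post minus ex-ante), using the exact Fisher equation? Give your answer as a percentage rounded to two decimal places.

Ex-ante: (1 + 0.1303)/(1 + 0.0516) − 1 = 7.4838%
Ex-post: (1 + 0.1303)/(1 + 0.0170) − 1 = 11.1406%
Difference (ex-post − ex-ante) = 3.6568% → 3.66%.

3.66%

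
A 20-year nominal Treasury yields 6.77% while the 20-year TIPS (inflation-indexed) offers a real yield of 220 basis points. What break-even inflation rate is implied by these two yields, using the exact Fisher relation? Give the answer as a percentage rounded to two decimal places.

(1 + π) = (1 + i)/(1 + r) = 1.06770 / 1.02200 = 1.044716
Break-even inflation = 1.044716 − 1 → 4.47%.

4.47%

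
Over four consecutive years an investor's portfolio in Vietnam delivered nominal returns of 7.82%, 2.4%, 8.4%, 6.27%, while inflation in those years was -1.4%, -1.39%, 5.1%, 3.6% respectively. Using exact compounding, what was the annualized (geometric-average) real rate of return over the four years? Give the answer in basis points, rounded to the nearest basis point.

Nominal growth factor = 1.0782 × 1.0240 × 1.0840 × 1.0627 = 1.27185982
Price-level growth factor = 0.9860 × 0.9861 × 1.0510 × 1.0360 = 1.05866936
Real growth factor = 1.27185982 / 1.05866936 = 1.20137586
Annualized real rate = 1.20137586^(1/4) − 1 = 4.6935% → 469 basis points.

469 basis points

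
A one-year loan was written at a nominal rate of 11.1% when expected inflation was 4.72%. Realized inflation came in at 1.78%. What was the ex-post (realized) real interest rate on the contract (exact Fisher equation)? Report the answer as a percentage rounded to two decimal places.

Ex-post: (1 + 0.1110)/(1 + 0.0178) − 1 = 9.1570%
So the realized real rate is 9.16%.

9.16%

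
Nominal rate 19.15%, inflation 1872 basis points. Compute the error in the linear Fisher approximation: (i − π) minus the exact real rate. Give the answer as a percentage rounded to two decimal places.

Approximate: r ≈ 19.150% − 18.720% = 0.4300%
Exact: (1 + 0.1915)/(1 + 0.1872) − 1 = 0.3622%
Error = 0.4300% − 0.3622% = 0.0678% → 0.07%.

0.07%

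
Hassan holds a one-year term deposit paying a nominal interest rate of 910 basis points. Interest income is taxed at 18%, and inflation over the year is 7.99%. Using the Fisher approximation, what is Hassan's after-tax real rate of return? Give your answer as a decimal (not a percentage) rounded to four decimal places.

-0.0053

After-tax nominal return = 9.1% × (1 − 0.18) = 7.4620%.
r ≈ 7.4620% − 7.99% → -0.0053.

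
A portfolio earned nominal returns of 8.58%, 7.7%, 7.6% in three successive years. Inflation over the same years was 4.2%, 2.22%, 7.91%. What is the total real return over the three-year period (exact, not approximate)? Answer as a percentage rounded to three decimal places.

9.474%

Compound the nominal returns: 1.0858 × 1.0770 × 1.0760 = 1.258282.
Compound inflation: 1.0420 × 1.0222 × 1.0791 = 1.149384.
Deflate: 1.258282 / 1.149384 = 1.094744.
Total real return = 1.094744 − 1 → 9.474%.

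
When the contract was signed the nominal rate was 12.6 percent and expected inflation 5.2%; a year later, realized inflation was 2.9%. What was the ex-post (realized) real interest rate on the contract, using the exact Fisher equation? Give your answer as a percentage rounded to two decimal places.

Ex-post: (1 + 0.1260)/(1 + 0.0290) − 1 = 9.4266%
So the realized real rate is 9.43%.

9.43%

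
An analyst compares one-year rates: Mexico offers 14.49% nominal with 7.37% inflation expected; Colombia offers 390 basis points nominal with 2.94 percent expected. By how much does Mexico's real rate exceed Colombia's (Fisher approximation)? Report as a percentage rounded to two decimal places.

Mexico: 14.49% − 7.37% = 7.120%
Colombia: 3.9% − 2.94% = 0.960%
Differential = 6.160% → 6.16%.

6.16%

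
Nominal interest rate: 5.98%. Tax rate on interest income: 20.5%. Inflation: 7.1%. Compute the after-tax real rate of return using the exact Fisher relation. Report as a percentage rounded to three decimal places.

After-tax nominal return = 5.98% × (1 − 0.205) = 4.7541%.
1 + r = 1.047541 / 1.07100 = 0.978096
After-tax real rate = 0.978096 − 1 → -2.190%.

-2.190%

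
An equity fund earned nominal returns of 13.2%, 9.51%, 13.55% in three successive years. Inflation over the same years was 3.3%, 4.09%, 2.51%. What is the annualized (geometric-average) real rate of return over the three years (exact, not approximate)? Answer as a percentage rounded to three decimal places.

Compound the nominal returns: 1.1320 × 1.0951 × 1.1355 = 1.40762621.
Compound inflation: 1.0330 × 1.0409 × 1.0251 = 1.10223847.
Deflate: 1.40762621 / 1.10223847 = 1.27706141.
Annualized real rate = 1.27706141^(1/3) − 1 = 8.4936% → 8.494%.

8.494%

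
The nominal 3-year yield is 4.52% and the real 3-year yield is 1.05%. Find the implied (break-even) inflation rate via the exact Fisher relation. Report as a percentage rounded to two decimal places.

(1 + π) = (1 + i)/(1 + r) = 1.04520 / 1.01050 = 1.034339
Break-even inflation = 1.034339 − 1 → 3.43%.

3.43%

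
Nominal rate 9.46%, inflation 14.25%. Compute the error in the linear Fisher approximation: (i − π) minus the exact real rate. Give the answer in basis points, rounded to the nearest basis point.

Approximate: r ≈ 9.460% − 14.250% = -4.7900%
Exact: (1 + 0.0946)/(1 + 0.1425) − 1 = -4.1926%
Error = -4.7900% − (-4.1926%) = -0.5974% → -60 basis points.

-60 basis points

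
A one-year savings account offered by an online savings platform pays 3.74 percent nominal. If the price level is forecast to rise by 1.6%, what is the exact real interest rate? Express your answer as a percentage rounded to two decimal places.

By the Fisher identity, 1 + r = (1 + i)/(1 + π).
1 + r = 1.03740 / 1.01600 = 1.021063
r = 1.021063 − 1 = 2.1063%, i.e. 2.11%.

2.11%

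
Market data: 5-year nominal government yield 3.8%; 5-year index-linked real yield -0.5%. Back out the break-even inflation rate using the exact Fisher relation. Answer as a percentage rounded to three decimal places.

(1 + π) = (1 + i)/(1 + r) = 1.03800 / 0.99500 = 1.043216
Break-even inflation = 1.043216 − 1 → 4.322%.

4.322%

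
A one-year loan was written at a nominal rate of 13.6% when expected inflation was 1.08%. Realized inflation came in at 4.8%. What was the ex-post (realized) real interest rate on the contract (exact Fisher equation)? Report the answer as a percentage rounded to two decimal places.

Ex-post: (1 + 0.1360)/(1 + 0.0480) − 1 = 8.3969%
So the realized real rate is 8.40%.

8.40%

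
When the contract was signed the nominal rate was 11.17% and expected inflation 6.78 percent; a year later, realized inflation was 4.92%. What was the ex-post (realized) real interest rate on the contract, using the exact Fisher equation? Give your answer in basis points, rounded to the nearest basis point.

Ex-post: (1 + 0.1117)/(1 + 0.0492) − 1 = 5.9569%
So the realized real rate is 596 basis points.

596 basis points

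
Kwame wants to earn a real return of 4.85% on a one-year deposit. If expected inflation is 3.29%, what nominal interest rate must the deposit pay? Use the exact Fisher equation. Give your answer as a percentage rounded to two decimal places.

8.30%

(1 + i) = (1 + r)(1 + π) = 1.04850 × 1.03290 = 1.08299565
i = 1.08299565 − 1, so the required nominal rate is 8.30%.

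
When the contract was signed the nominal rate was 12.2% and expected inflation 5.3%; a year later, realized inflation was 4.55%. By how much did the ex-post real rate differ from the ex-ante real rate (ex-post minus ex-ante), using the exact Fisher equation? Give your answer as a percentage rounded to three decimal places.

0.764%

Ex-ante: (1 + 0.1220)/(1 + 0.0530) − 1 = 6.5527%
Ex-post: (1 + 0.1220)/(1 + 0.0455) − 1 = 7.3171%
Difference (ex-post − ex-ante) = 0.7644% → 0.764%.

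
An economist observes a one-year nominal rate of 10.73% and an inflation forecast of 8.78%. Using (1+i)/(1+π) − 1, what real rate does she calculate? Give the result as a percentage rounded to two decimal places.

1.79%

By the Fisher equation, 1 + r = (1 + i)/(1 + π).
1 + r = 1.10730 / 1.08780 = 1.017926
r = 1.017926 − 1 = 1.7926%, i.e. 1.79%.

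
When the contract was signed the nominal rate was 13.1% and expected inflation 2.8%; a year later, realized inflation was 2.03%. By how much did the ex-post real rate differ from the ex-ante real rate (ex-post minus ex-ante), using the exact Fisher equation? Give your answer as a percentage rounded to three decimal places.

0.830%

Ex-ante: (1 + 0.1310)/(1 + 0.0280) − 1 = 10.0195%
Ex-post: (1 + 0.1310)/(1 + 0.0203) − 1 = 10.8498%
Difference (ex-post − ex-ante) = 0.8303% → 0.830%.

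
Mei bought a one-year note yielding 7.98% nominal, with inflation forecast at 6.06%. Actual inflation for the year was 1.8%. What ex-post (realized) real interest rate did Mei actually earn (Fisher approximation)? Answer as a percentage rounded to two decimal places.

6.18%

Ex-post: 7.98% − 1.8% = 6.180%
So the realized real rate is 6.18%.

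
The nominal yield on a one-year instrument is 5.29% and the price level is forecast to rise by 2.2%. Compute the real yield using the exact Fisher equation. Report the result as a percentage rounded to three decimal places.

By the Fisher equation, 1 + r = (1 + i)/(1 + π).
1 + r = 1.05290 / 1.02200 = 1.0302348
r = 1.0302348 − 1 = 3.02348%, i.e. 3.023%.

3.023%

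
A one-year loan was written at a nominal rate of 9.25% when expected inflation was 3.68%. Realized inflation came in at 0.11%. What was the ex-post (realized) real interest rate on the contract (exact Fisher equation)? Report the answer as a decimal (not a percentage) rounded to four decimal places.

Ex-post: (1 + 0.0925)/(1 + 0.0011) − 1 = 9.1300%
So the realized real rate is 0.0913.

0.0913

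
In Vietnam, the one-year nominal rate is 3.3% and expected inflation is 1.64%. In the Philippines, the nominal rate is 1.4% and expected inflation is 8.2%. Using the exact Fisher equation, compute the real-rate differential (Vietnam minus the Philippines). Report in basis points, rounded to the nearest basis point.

Vietnam: (1 + 0.0330)/(1 + 0.0164) − 1 = 1.6332%
The Philippines: (1 + 0.0140)/(1 + 0.0820) − 1 = -6.2847%
Differential = 1.6332% − (-6.2847%) = 7.9179% → 792 basis points.

792 basis points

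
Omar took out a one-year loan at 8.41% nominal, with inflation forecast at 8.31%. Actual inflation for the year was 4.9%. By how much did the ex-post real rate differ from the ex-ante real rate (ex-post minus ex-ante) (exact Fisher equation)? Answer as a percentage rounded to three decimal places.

Ex-ante: (1 + 0.0841)/(1 + 0.0831) − 1 = 0.0923%
Ex-post: (1 + 0.0841)/(1 + 0.0490) − 1 = 3.3460%
Difference (ex-post − ex-ante) = 3.2537% → 3.254%.

3.254%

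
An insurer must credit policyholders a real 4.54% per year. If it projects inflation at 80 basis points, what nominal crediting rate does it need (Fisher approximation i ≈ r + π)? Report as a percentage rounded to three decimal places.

i ≈ r + π = 4.54% + 0.8% = 5.340%.

5.340%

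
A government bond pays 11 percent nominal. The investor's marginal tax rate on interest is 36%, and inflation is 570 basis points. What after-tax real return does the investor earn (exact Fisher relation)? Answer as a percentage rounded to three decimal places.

1.268%

After-tax nominal return = 11% × (1 − 0.36) = 7.0400%.
1 + r = 1.07040 / 1.05700 = 1.012677
After-tax real rate = 1.012677 − 1 → 1.268%.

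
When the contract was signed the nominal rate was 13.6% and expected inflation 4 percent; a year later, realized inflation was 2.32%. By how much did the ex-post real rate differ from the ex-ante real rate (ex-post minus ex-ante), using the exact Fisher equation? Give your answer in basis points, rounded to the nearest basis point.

179 basis points

Ex-ante: (1 + 0.1360)/(1 + 0.0400) − 1 = 9.2308%
Ex-post: (1 + 0.1360)/(1 + 0.0232) − 1 = 11.0242%
Difference (ex-post − ex-ante) = 1.7935% → 179 basis points.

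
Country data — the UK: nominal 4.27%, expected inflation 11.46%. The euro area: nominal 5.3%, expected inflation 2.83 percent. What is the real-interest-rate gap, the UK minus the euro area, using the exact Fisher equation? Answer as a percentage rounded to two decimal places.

-8.85%

The UK: (1 + 0.0427)/(1 + 0.1146) − 1 = -6.4507%
The euro area: (1 + 0.0530)/(1 + 0.0283) − 1 = 2.4020%
Differential = -6.4507% − 2.4020% = -8.8528% → -8.85%.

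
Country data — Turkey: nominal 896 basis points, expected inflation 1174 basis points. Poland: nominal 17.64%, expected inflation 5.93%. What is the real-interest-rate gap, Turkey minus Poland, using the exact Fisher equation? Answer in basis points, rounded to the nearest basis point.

Turkey: (1 + 0.0896)/(1 + 0.1174) − 1 = -2.4879%
Poland: (1 + 0.1764)/(1 + 0.0593) − 1 = 11.0545%
Differential = -2.4879% − 11.0545% = -13.5424% → -1354 basis points.

-1354 basis points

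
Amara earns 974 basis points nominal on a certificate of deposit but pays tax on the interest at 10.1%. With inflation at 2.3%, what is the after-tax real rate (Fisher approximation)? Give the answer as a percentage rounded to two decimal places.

6.46%

After-tax nominal return = 9.74% × (1 − 0.101) = 8.75626%.
r ≈ 8.75626% − 2.3% → 6.46%.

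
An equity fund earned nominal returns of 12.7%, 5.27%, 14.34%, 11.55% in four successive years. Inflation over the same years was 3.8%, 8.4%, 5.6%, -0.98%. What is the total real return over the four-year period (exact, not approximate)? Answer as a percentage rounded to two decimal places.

28.61%

Compound the nominal returns: 1.1270 × 1.0527 × 1.1434 × 1.1155 = 1.513200.
Compound inflation: 1.0380 × 1.0840 × 1.0560 × 0.9902 = 1.176558.
Deflate: 1.513200 / 1.176558 = 1.286124.
Total real return = 1.286124 − 1 → 28.61%.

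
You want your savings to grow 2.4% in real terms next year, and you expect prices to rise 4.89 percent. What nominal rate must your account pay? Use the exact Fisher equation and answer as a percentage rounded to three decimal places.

(1 + i) = (1 + r)(1 + π) = 1.02400 × 1.04890 = 1.0740736
i = 1.0740736 − 1, so the required nominal rate is 7.407%.

7.407%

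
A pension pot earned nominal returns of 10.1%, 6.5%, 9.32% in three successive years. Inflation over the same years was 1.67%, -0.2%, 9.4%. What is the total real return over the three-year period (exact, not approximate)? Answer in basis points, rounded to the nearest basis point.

Nominal growth factor = 1.1010 × 1.0650 × 1.0932 = 1.281848
Price-level growth factor = 1.0167 × 0.9980 × 1.0940 = 1.110045
Real growth factor = 1.281848 / 1.110045 = 1.154771
Total real return = 1.154771 − 1 → 1548 basis points.

1548 basis points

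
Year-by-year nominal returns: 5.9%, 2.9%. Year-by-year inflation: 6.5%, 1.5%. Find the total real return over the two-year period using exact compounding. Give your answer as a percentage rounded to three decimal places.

0.808%

Compound the nominal returns: 1.0590 × 1.0290 = 1.089711.
Compound inflation: 1.0650 × 1.0150 = 1.080975.
Deflate: 1.089711 / 1.080975 = 1.008082.
Total real return = 1.008082 − 1 → 0.808%.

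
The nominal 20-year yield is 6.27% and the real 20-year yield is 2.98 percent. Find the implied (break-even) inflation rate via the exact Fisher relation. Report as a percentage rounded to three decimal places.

(1 + π) = (1 + i)/(1 + r) = 1.06270 / 1.02980 = 1.031948
Break-even inflation = 1.031948 − 1 → 3.195%.

3.195%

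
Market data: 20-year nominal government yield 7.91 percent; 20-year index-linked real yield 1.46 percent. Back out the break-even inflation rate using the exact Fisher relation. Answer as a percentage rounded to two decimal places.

(1 + π) = (1 + i)/(1 + r) = 1.07910 / 1.01460 = 1.063572
Break-even inflation = 1.063572 − 1 → 6.36%.

6.36%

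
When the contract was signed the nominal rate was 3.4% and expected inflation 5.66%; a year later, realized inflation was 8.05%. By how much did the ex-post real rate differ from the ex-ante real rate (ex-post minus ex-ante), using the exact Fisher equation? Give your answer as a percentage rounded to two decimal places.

-2.16%

Ex-ante: (1 + 0.0340)/(1 + 0.0566) − 1 = -2.1389%
Ex-post: (1 + 0.0340)/(1 + 0.0805) − 1 = -4.3036%
Difference (ex-post − ex-ante) = -2.1646% → -2.16%.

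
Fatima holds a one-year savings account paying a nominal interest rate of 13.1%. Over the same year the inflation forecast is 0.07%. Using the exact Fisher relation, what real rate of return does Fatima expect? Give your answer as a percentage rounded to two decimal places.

13.02%

1 + r = 1.13100 / 1.00070 = 1.130209
r = 1.130209 − 1 = 13.0209%, i.e. 13.02%.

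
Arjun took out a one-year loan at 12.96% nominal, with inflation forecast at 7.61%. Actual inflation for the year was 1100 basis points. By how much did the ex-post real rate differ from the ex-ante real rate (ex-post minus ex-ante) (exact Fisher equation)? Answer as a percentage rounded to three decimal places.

Ex-ante: (1 + 0.1296)/(1 + 0.0761) − 1 = 4.9717%
Ex-post: (1 + 0.1296)/(1 + 0.1100) − 1 = 1.7658%
Difference (ex-post − ex-ante) = -3.2059% → -3.206%.

-3.206%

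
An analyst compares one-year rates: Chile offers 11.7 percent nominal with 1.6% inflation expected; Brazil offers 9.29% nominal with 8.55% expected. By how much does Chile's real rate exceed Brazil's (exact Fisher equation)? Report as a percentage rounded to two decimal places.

Chile: (1 + 0.1170)/(1 + 0.0160) − 1 = 9.9409%
Brazil: (1 + 0.0929)/(1 + 0.0855) − 1 = 0.6817%
Differential = 9.9409% − 0.6817% = 9.2592% → 9.26%.

9.26%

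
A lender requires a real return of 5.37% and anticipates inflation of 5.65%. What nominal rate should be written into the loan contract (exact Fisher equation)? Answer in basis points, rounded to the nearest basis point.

(1 + i) = (1 + r)(1 + π) = 1.05370 × 1.05650 = 1.11323405
i = 1.11323405 − 1, so the required nominal rate is 1132 basis points.

1132 basis points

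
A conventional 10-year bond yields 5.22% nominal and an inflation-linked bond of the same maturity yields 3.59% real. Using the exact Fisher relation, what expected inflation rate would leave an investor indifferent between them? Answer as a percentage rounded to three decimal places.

(1 + π) = (1 + i)/(1 + r) = 1.05220 / 1.03590 = 1.0157351
Break-even inflation = 1.0157351 − 1 → 1.574%.

1.574%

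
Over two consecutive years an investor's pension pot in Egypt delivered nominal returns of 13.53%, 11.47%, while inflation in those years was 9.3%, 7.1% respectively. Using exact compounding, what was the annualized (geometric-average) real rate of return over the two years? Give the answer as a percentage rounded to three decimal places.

3.975%

Nominal growth factor = 1.1353 × 1.1147 = 1.26551891
Price-level growth factor = 1.0930 × 1.0710 = 1.17060300
Real growth factor = 1.26551891 / 1.17060300 = 1.08108292
Annualized real rate = 1.08108292^(1/2) − 1 = 3.9751% → 3.975%.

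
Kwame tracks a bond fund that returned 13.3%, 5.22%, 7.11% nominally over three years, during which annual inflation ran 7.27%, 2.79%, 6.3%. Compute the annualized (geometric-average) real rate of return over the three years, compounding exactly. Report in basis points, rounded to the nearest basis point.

290 basis points

Nominal growth factor = 1.1330 × 1.0522 × 1.0711 = 1.27690394
Price-level growth factor = 1.0727 × 1.0279 × 1.0630 = 1.17209391
Real growth factor = 1.27690394 / 1.17209391 = 1.08942118
Annualized real rate = 1.08942118^(1/3) − 1 = 2.8960% → 290 basis points.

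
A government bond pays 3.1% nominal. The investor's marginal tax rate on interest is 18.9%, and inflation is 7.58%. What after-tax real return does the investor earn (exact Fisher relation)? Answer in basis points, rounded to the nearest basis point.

-471 basis points

After-tax nominal return = 3.1% × (1 − 0.189) = 2.5141%.
1 + r = 1.025141 / 1.07580 = 0.952910
After-tax real rate = 0.952910 − 1 → -471 basis points.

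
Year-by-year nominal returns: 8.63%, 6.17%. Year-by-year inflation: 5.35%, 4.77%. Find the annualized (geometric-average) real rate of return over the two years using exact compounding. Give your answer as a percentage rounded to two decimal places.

2.22%

Compound the nominal returns: 1.0863 × 1.0617 = 1.15332471.
Compound inflation: 1.0535 × 1.0477 = 1.10375195.
Deflate: 1.15332471 / 1.10375195 = 1.04491295.
Annualized real rate = 1.04491295^(1/2) − 1 = 2.2210% → 2.22%.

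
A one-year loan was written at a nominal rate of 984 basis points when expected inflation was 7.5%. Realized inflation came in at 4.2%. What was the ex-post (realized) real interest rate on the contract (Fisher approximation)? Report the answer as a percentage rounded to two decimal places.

Ex-post: 9.84% − 4.2% = 5.640%
So the realized real rate is 5.64%.

5.64%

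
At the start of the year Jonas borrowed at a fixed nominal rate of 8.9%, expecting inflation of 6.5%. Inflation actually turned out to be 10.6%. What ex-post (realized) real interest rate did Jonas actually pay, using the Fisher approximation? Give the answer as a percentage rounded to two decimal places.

-1.70%

Ex-post: 8.9% − 10.6% = -1.700%
So the realized real rate is -1.70%.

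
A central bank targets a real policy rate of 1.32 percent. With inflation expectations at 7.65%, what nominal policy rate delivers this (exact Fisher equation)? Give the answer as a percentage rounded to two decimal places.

9.07%

(1 + i) = (1 + r)(1 + π) = 1.01320 × 1.07650 = 1.0907098
i = 1.0907098 − 1, so the required nominal rate is 9.07%.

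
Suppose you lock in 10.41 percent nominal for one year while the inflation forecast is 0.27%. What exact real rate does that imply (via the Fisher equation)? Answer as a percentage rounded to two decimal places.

10.11%

1 + r = 1.10410 / 1.00270 = 1.101127
r = 1.101127 − 1 = 10.1127%, i.e. 10.11%.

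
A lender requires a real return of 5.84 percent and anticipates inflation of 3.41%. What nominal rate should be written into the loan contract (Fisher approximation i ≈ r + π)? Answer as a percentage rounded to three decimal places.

9.250%

i ≈ r + π = 5.84% + 3.41% = 9.250%.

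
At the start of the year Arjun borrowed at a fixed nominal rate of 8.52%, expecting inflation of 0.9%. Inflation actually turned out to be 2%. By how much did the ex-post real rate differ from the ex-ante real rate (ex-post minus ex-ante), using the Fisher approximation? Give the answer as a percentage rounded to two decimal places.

-1.10%

Ex-ante: 8.52% − 0.9% = 7.620%
Ex-post: 8.52% − 2% = 6.520%
Difference (ex-post − ex-ante) = -1.1000% → -1.10%.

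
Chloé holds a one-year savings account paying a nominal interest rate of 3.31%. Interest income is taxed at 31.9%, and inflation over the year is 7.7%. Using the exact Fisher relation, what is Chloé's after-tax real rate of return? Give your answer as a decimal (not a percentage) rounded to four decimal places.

After-tax nominal return = 3.31% × (1 − 0.319) = 2.25411%.
1 + r = 1.0225411 / 1.07700 = 0.949435
After-tax real rate = 0.949435 − 1 → -0.0506.

-0.0506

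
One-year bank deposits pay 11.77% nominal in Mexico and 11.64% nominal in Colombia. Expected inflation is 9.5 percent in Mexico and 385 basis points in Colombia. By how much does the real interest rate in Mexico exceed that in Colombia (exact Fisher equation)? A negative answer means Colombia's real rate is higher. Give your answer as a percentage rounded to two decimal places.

-5.43%

Mexico: (1 + 0.1177)/(1 + 0.0950) − 1 = 2.0731%
Colombia: (1 + 0.1164)/(1 + 0.0385) − 1 = 7.5012%
Differential = 2.0731% − 7.5012% = -5.4281% → -5.43%.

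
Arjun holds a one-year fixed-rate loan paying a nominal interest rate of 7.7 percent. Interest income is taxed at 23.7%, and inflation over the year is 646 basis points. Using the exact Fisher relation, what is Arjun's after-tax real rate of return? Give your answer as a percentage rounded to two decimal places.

-0.55%

After-tax nominal return = 7.7% × (1 − 0.237) = 5.8751%.
1 + r = 1.058751 / 1.06460 = 0.994506
After-tax real rate = 0.994506 − 1 → -0.55%.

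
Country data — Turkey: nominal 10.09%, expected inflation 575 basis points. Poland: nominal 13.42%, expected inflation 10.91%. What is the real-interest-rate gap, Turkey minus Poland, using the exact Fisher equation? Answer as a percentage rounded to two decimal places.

Turkey: (1 + 0.1009)/(1 + 0.0575) − 1 = 4.1040%
Poland: (1 + 0.1342)/(1 + 0.1091) − 1 = 2.2631%
Differential = 4.1040% − 2.2631% = 1.8409% → 1.84%.

1.84%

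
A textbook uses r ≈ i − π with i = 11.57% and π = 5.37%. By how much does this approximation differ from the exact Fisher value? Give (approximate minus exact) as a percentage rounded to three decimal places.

0.316%

Approximate: r ≈ 11.570% − 5.370% = 6.2000%
Exact: (1 + 0.1157)/(1 + 0.0537) − 1 = 5.8840%
Error = 6.2000% − 5.8840% = 0.3160% → 0.316%.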